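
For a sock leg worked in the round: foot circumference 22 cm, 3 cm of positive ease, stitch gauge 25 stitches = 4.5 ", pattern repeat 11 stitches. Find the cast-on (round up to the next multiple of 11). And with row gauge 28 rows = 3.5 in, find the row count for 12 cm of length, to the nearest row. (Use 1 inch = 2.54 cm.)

Cast on 55 stitches; work 38 rows.

Finished = 22 + 3 = 25 cm.
25 cm × 1/2.54 = 9.84 inches.
25/4.5 = 5.556 sts per in; 9.84 × 5.556 = 54.68 sts.
Next multiple of 11 → 55.
12 cm = 4.72 inches; × 8 = 37.80 → 38 rows.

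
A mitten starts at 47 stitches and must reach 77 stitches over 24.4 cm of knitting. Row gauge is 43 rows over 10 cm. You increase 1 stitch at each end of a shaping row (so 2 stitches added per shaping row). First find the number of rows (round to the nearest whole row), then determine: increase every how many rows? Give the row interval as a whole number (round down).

Rows = 24.4 × 4.3 = 104.9 → 105 rows.
Stitches to add: 30 → 15 shaping rows (at 2 st each).
105 / 15 = 7.00 → every 7 rows.

Increase every 7th row.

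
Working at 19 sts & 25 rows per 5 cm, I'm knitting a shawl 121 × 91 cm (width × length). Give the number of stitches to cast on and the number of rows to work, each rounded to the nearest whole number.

Cast on 460 stitches and work 455 rows.

Stitch gauge = 19/5 = 3.8 sts/cm; 121 × 3.8 = 459.80 → 460 sts.
Row gauge = 25/5 = 5 rows/cm; 91 × 5 = 455.00 → 455 rows.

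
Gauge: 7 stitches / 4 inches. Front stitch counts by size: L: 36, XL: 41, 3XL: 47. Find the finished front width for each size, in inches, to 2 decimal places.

L 20.57 inches; XL 23.43 inches; 3XL 26.86 inches.

7/4 = 1.75 sts per in.
L: 36 / 1.75 = 20.571 → 20.57 in.
XL: 41 / 1.75 = 23.429 → 23.43 in.
3XL: 47 / 1.75 = 26.857 → 26.86 in.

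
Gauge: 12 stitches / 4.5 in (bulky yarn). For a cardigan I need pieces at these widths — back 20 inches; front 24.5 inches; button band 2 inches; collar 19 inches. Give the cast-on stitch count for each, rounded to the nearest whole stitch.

back 53; front 65; button band 5; collar 51.

Rate = 12/4.5 = 2.667 sts per in.
back: 20 × 2.667 = 53.33 → 53.
front: 24.5 × 2.667 = 65.33 → 65.
button band: 2 × 2.667 = 5.33 → 5.
collar: 19 × 2.667 = 50.67 → 51.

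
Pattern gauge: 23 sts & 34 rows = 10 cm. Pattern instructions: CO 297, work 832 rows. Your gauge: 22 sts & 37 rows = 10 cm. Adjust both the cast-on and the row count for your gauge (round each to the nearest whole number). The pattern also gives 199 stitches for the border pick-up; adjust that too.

Cast on 284 stitches; work 905 rows; border pick-up 190 stitches.

Stitches: 297 × 22/23 = 284.09 → 284.
Rows: 832 × 37/34 = 905.41 → 905.
border pick-up: 199 × 22/23 = 190.35 → 190.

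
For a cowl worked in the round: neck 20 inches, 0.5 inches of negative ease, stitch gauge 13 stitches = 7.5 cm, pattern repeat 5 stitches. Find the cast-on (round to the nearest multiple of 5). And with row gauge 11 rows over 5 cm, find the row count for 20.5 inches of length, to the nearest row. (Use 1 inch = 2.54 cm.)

Cast on 85 stitches; work 115 rows.

Finished = 20 − 0.5 = 19.5 inches.
19.5 inches × 2.54 = 49.53 cm.
13/7.5 = 1.733 sts per cm; 49.53 × 1.733 = 85.85 sts.
Nearest multiple of 5 → 85.
20.5 inches = 52.07 cm; × 2.2 = 114.55 → 115 rows.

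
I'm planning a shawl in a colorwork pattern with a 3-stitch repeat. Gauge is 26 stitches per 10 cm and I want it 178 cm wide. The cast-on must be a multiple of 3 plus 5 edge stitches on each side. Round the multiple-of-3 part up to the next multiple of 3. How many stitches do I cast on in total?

26 / 10 = 2.6 sts per cm.
178 × 2.6 = 462.80 sts.
Less 10 edge sts → 452.80 for the repeat.
Next multiple of 3: 453.
Add back 10 edge sts → 463.

463 stitches.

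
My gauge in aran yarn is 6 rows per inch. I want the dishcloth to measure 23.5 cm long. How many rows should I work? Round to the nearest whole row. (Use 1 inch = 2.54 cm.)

56 rows.

23.5 cm = 9.25 in.
6 rows / 1 in = 6 rows per inch.
9.25 × 6 = 55.51 rows.
Round to nearest → 56.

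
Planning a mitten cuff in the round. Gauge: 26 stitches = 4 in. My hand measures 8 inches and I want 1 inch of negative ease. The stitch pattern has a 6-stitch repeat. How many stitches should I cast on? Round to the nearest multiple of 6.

Finished = 8 − 1 = 7 inches.
26 / 4 = 6.5 sts/in.
7 × 6.5 = 45.50 sts.
Nearest multiple of 6: 48.

CO 48 sts.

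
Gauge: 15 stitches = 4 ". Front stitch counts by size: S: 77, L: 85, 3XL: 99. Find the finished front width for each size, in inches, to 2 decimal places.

15/4 = 3.75 sts per in.
S: 77 / 3.75 = 20.533 → 20.53 in.
L: 85 / 3.75 = 22.667 → 22.67 in.
3XL: 99 / 3.75 = 26.400 → 26.40 in.

S 20.53 inches; L 22.67 inches; 3XL 26.40 inches.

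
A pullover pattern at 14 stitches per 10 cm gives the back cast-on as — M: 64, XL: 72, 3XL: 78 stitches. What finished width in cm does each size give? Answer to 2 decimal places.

M 45.71 cm; XL 51.43 cm; 3XL 55.71 cm.

14/10 = 1.4 sts per cm.
M: 64 / 1.4 = 45.714 → 45.71 cm.
XL: 72 / 1.4 = 51.429 → 51.43 cm.
3XL: 78 / 1.4 = 55.714 → 55.71 cm.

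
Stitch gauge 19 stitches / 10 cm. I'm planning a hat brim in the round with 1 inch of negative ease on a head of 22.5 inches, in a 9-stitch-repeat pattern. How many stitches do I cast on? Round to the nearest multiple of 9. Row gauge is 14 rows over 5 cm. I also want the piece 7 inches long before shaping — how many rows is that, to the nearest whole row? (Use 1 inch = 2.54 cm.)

Finished = 22.5 − 1 = 21.5 inches.
21.5 inches × 2.54 = 54.61 cm.
19/10 = 1.9 sts per cm; 54.61 × 1.9 = 103.76 sts.
Nearest multiple of 9 → 108.
7 inches = 17.78 cm; × 2.8 = 49.78 → 50 rows.

Cast on 108 stitches; work 50 rows.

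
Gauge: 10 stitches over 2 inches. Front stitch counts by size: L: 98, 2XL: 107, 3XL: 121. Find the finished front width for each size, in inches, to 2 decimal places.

L 19.60 inches; 2XL 21.40 inches; 3XL 24.20 inches.

10/2 = 5 sts per in.
L: 98 / 5 = 19.600 → 19.60 in.
2XL: 107 / 5 = 21.400 → 21.40 in.
3XL: 121 / 5 = 24.200 → 24.20 in.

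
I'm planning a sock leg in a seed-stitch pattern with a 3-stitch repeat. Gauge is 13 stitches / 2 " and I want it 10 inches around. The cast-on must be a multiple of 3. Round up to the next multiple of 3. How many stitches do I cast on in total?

CO 66 sts.

13 / 2 = 6.5 sts per inch.
10 × 6.5 = 65.00 sts.
Next multiple of 3: 66.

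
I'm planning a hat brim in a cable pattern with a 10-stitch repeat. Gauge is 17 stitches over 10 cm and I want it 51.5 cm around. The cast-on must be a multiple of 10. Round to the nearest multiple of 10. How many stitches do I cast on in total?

90 stitches.

17 / 10 = 1.7 sts per cm.
51.5 × 1.7 = 87.55 sts.
Nearest multiple of 10: 90.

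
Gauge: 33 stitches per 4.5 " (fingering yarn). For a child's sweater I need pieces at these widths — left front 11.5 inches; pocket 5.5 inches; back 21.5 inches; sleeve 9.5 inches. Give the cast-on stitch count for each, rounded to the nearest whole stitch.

left front 84; pocket 40; back 158; sleeve 70.

Rate = 33/4.5 = 7.333 sts per in.
left front: 11.5 × 7.333 = 84.33 → 84.
pocket: 5.5 × 7.333 = 40.33 → 40.
back: 21.5 × 7.333 = 157.67 → 158.
sleeve: 9.5 × 7.333 = 69.67 → 70.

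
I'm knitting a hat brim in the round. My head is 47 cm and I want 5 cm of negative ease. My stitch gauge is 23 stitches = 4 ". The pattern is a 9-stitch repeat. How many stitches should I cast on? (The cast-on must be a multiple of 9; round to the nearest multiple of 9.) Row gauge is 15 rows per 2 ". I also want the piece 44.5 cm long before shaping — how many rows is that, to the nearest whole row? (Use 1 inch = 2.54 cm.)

Cast on 99 stitches; work 131 rows.

Finished = 47 − 5 = 42 cm.
42 cm × 1/2.54 = 16.54 inches.
23/4 = 5.75 sts per in; 16.54 × 5.75 = 95.08 sts.
Nearest multiple of 9 → 99.
44.5 cm = 17.52 inches; × 7.5 = 131.40 → 131 rows.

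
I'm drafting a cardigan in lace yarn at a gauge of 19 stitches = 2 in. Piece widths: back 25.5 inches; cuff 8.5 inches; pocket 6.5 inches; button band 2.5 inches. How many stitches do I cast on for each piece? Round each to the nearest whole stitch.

Rate = 19/2 = 9.5 sts per in.
back: 25.5 × 9.5 = 242.25 → 242.
cuff: 8.5 × 9.5 = 80.75 → 81.
pocket: 6.5 × 9.5 = 61.75 → 62.
button band: 2.5 × 9.5 = 23.75 → 24.

back 242; cuff 81; pocket 62; button band 24.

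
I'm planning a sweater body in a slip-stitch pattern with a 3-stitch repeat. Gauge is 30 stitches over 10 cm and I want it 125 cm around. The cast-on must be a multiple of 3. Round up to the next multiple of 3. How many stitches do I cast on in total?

375 stitches.

30 / 10 = 3 sts per cm.
125 × 3 = 375.00 sts.
Next multiple of 3: 375.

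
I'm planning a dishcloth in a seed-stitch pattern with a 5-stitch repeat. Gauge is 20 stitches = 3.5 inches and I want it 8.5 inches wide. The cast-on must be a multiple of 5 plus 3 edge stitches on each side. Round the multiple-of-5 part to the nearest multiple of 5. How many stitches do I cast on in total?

20 / 3.5 = 5.714 sts per inch.
8.5 × 5.714 = 48.57 sts.
Less 6 edge sts → 42.57 for the repeat.
Nearest multiple of 5: 45.
Add back 6 edge sts → 51.

51 stitches.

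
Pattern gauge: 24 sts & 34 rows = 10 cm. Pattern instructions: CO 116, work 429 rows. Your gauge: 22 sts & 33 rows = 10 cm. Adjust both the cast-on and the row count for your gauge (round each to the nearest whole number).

Stitches: 116 × 22/24 = 106.33 → 106.
Rows: 429 × 33/34 = 416.38 → 416.

Cast on 106 stitches; work 416 rows.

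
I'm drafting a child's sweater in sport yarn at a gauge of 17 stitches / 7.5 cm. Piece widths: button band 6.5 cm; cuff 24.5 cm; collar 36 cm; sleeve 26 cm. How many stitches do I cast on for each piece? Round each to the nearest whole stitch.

Rate = 17/7.5 = 2.267 sts per cm.
button band: 6.5 × 2.267 = 14.73 → 15.
cuff: 24.5 × 2.267 = 55.53 → 56.
collar: 36 × 2.267 = 81.60 → 82.
sleeve: 26 × 2.267 = 58.93 → 59.

button band 15; cuff 56; collar 82; sleeve 59.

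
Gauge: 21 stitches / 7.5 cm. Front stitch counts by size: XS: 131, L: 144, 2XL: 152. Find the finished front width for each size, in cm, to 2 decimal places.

21/7.5 = 2.8 sts per cm.
XS: 131 / 2.8 = 46.786 → 46.79 cm.
L: 144 / 2.8 = 51.429 → 51.43 cm.
2XL: 152 / 2.8 = 54.286 → 54.29 cm.

XS 46.79 cm; L 51.43 cm; 2XL 54.29 cm.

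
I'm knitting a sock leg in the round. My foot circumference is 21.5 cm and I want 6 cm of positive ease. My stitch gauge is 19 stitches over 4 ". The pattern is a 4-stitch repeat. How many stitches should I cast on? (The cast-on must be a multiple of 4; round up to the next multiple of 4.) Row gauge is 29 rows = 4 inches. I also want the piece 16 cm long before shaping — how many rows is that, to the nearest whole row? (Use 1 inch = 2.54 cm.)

Finished = 21.5 + 6 = 27.5 cm.
27.5 cm × 1/2.54 = 10.83 inches.
19/4 = 4.75 sts per in; 10.83 × 4.75 = 51.43 sts.
Next multiple of 4 → 52.
16 cm = 6.30 inches; × 7.25 = 45.67 → 46 rows.

Cast on 52 stitches; work 46 rows.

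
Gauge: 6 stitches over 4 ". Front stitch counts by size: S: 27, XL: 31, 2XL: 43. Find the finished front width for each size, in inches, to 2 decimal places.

S 18.00 inches; XL 20.67 inches; 2XL 28.67 inches.

6/4 = 1.5 sts per in.
S: 27 / 1.5 = 18.000 → 18.00 in.
XL: 31 / 1.5 = 20.667 → 20.67 in.
2XL: 43 / 1.5 = 28.667 → 28.67 in.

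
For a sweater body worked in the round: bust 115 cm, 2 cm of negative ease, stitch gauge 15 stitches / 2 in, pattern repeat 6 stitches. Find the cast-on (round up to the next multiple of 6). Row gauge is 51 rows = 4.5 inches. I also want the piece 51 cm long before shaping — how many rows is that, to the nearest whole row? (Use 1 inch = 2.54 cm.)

Finished = 115 − 2 = 113 cm.
113 cm × 1/2.54 = 44.49 inches.
15/2 = 7.5 sts per in; 44.49 × 7.5 = 333.66 sts.
Next multiple of 6 → 336.
51 cm = 20.08 inches; × 11.333 = 227.56 → 228 rows.

Cast on 336 stitches; work 228 rows.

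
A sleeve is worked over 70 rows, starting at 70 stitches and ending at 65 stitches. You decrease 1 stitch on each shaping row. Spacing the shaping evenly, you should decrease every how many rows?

Stitches to remove: |65 − 70| = 5.
Shaping rows needed: 5 / 1 = 5.
70 rows / 5 = every 14 rows.

Decrease every 14th row.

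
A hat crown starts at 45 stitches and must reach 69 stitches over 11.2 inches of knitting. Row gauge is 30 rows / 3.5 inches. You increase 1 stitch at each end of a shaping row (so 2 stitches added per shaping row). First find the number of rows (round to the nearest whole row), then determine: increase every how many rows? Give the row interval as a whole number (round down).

Increase every 8th row.

Rows = 11.2 × 8.571 = 96.0 → 96 rows.
Stitches to add: 24 → 12 shaping rows (at 2 st each).
96 / 12 = 8.00 → every 8 rows.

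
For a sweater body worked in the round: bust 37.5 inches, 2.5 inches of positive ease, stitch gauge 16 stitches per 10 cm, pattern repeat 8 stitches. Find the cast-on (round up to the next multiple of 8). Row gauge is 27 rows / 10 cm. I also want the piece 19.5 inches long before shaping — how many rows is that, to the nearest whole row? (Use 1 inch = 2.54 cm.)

Cast on 168 stitches; work 134 rows.

Finished = 37.5 + 2.5 = 40 inches.
40 inches × 2.54 = 101.60 cm.
16/10 = 1.6 sts per cm; 101.60 × 1.6 = 162.56 sts.
Next multiple of 8 → 168.
19.5 inches = 49.53 cm; × 2.7 = 133.73 → 134 rows.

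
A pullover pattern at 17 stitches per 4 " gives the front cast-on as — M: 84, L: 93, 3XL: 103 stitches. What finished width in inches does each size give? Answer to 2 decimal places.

17/4 = 4.25 sts per in.
M: 84 / 4.25 = 19.765 → 19.76 in.
L: 93 / 4.25 = 21.882 → 21.88 in.
3XL: 103 / 4.25 = 24.235 → 24.24 in.

M 19.76 inches; L 21.88 inches; 3XL 24.24 inches.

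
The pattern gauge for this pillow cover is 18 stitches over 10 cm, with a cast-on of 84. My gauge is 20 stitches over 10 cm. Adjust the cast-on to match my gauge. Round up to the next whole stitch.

Scale factor = 20 / 18 = 1.111.
84 × 20 / 18 = 93.33 sts.
→ 94 sts.

Cast on 94 stitches.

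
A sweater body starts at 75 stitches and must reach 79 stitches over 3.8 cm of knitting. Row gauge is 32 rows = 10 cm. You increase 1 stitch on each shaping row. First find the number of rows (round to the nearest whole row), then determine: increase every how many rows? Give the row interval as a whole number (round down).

Increase every 3rd row.

Rows = 3.8 × 3.2 = 12.2 → 12 rows.
Stitches to add: 4 → 4 shaping rows (at 1 st each).
12 / 4 = 3.00 → every 3 rows.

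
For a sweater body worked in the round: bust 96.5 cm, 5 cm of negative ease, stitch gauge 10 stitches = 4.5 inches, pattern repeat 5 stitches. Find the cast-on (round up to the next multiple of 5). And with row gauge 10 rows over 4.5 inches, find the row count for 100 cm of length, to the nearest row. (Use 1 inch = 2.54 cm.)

Cast on 85 stitches; work 87 rows.

Finished = 96.5 − 5 = 91.5 cm.
91.5 cm × 1/2.54 = 36.02 inches.
10/4.5 = 2.222 sts per in; 36.02 × 2.222 = 80.05 sts.
Next multiple of 5 → 85.
100 cm = 39.37 inches; × 2.222 = 87.49 → 87 rows.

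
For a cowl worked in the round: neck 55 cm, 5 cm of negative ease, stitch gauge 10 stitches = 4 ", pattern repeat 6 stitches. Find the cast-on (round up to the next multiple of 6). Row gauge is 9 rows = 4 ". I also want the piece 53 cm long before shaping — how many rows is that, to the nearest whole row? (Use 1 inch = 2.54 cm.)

Finished = 55 − 5 = 50 cm.
50 cm × 1/2.54 = 19.69 inches.
10/4 = 2.5 sts per in; 19.69 × 2.5 = 49.21 sts.
Next multiple of 6 → 54.
53 cm = 20.87 inches; × 2.25 = 46.95 → 47 rows.

Cast on 54 stitches; work 47 rows.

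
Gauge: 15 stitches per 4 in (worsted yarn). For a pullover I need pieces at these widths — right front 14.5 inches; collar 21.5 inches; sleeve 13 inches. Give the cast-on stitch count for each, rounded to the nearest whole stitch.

Rate = 15/4 = 3.75 sts per in.
right front: 14.5 × 3.75 = 54.38 → 54.
collar: 21.5 × 3.75 = 80.62 → 81.
sleeve: 13 × 3.75 = 48.75 → 49.

right front 54; collar 81; sleeve 49.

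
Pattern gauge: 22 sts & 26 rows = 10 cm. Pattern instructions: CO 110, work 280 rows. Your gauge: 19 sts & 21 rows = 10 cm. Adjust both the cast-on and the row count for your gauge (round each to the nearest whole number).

Stitches: 110 × 19/22 = 95.00 → 95.
Rows: 280 × 21/26 = 226.15 → 226.

Cast on 95 stitches; work 226 rows.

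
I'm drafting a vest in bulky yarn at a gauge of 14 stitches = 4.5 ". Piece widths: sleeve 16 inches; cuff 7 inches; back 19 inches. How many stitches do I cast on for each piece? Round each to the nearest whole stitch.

sleeve 50; cuff 22; back 59.

Rate = 14/4.5 = 3.111 sts per in.
sleeve: 16 × 3.111 = 49.78 → 50.
cuff: 7 × 3.111 = 21.78 → 22.
back: 19 × 3.111 = 59.11 → 59.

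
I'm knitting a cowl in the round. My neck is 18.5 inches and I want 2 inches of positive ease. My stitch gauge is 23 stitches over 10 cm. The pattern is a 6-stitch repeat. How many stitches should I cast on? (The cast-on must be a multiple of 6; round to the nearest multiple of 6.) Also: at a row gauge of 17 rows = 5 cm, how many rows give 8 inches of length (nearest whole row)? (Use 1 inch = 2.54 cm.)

Finished = 18.5 + 2 = 20.5 inches.
20.5 inches × 2.54 = 52.07 cm.
23/10 = 2.3 sts per cm; 52.07 × 2.3 = 119.76 sts.
Nearest multiple of 6 → 120.
8 inches = 20.32 cm; × 3.4 = 69.09 → 69 rows.

Cast on 120 stitches; work 69 rows.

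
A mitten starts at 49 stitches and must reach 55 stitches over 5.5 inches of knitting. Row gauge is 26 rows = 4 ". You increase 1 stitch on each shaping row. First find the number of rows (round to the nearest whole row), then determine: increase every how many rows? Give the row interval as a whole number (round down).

Rows = 5.5 × 6.5 = 35.8 → 36 rows.
Stitches to add: 6 → 6 shaping rows (at 1 st each).
36 / 6 = 6.00 → every 6 rows.

Increase every 6th row.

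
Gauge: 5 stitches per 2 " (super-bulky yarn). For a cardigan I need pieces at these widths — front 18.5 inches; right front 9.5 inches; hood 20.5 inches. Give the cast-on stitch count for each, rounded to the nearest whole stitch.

Rate = 5/2 = 2.5 sts per in.
front: 18.5 × 2.5 = 46.25 → 46.
right front: 9.5 × 2.5 = 23.75 → 24.
hood: 20.5 × 2.5 = 51.25 → 51.

front 46; right front 24; hood 51.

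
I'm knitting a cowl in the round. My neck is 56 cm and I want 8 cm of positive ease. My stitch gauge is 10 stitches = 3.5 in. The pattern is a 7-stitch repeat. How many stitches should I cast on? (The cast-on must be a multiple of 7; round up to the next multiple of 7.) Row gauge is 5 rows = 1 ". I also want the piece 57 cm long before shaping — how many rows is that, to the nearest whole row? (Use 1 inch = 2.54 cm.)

Cast on 77 stitches; work 112 rows.

Finished = 56 + 8 = 64 cm.
64 cm × 1/2.54 = 25.20 inches.
10/3.5 = 2.857 sts per in; 25.20 × 2.857 = 71.99 sts.
Next multiple of 7 → 77.
57 cm = 22.44 inches; × 5 = 112.20 → 112 rows.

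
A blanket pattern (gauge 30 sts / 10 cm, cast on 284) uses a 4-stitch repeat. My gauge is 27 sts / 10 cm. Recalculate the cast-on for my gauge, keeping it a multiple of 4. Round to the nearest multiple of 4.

256 stitches.

284 × 27 / 30 = 255.60.
Nearest multiple of 4: 256.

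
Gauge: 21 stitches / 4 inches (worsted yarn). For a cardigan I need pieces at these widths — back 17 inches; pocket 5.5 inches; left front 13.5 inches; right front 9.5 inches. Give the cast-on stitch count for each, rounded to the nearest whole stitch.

Rate = 21/4 = 5.25 sts per in.
back: 17 × 5.25 = 89.25 → 89.
pocket: 5.5 × 5.25 = 28.88 → 29.
left front: 13.5 × 5.25 = 70.88 → 71.
right front: 9.5 × 5.25 = 49.88 → 50.

back 89; pocket 29; left front 71; right front 50.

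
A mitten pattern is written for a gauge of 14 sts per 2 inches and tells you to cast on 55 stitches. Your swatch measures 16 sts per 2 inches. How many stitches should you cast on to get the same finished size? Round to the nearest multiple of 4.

Cast on 64 stitches.

Scale factor = 16 / 14 = 1.143.
55 × 16 / 14 = 62.86 sts.
→ 64 sts.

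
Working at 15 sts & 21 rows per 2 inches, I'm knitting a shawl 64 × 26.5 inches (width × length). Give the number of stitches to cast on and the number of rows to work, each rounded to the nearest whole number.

Stitch gauge = 15/2 = 7.5 sts/in; 64 × 7.5 = 480.00 → 480 sts.
Row gauge = 21/2 = 10.5 rows/in; 26.5 × 10.5 = 278.25 → 278 rows.

Cast on 480 stitches and work 278 rows.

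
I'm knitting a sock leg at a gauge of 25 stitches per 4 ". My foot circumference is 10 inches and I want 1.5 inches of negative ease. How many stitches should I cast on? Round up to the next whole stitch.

Finished = 10 − 1.5 = 8.5 in.
25 / 4 = 6.25 sts per inch.
8.50 × 6.25 = 53.12 sts.
→ 54 sts.

Cast on 54 stitches.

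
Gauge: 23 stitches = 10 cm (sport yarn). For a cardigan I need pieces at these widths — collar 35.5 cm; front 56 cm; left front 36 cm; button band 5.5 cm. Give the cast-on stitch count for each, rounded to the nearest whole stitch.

collar 82; front 129; left front 83; button band 13.

Rate = 23/10 = 2.3 sts per cm.
collar: 35.5 × 2.3 = 81.65 → 82.
front: 56 × 2.3 = 128.80 → 129.
left front: 36 × 2.3 = 82.80 → 83.
button band: 5.5 × 2.3 = 12.65 → 13.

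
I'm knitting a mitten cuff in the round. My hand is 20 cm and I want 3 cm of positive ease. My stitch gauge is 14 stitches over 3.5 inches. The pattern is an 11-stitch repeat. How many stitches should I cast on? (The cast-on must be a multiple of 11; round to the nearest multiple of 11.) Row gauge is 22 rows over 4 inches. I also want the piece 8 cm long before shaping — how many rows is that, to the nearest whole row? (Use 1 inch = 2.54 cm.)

Finished = 20 + 3 = 23 cm.
23 cm × 1/2.54 = 9.06 inches.
14/3.5 = 4 sts per in; 9.06 × 4 = 36.22 sts.
Nearest multiple of 11 → 33.
8 cm = 3.15 inches; × 5.5 = 17.32 → 17 rows.

Cast on 33 stitches; work 17 rows.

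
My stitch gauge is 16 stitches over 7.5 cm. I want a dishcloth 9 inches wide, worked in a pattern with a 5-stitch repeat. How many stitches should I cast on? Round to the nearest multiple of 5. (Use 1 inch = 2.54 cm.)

CO 50 sts.

9 in = 9 × 2.54 = 22.86 cm.
16 / 7.5 = 2.133 sts/cm.
22.86 × 2.133 = 48.77 sts.
→ 50.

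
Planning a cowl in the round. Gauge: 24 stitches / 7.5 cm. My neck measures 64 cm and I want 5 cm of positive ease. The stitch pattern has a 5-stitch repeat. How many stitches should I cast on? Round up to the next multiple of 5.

Finished = 64 + 5 = 69 cm.
24 / 7.5 = 3.2 sts/cm.
69 × 3.2 = 220.80 sts.
Next multiple of 5: 225.

CO 225 sts.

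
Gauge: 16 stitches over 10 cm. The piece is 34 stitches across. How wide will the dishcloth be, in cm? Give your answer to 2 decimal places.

21.25 cm.

16 stitches / 10 cm = 1.6 stitches per cm.
34 / 1.6 = 21.250 cm.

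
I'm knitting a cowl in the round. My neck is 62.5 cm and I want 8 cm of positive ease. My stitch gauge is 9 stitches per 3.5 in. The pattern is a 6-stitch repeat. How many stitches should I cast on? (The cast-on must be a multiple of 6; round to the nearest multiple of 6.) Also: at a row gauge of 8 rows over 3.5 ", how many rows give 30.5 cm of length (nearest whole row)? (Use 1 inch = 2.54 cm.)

Finished = 62.5 + 8 = 70.5 cm.
70.5 cm × 1/2.54 = 27.76 inches.
9/3.5 = 2.571 sts per in; 27.76 × 2.571 = 71.37 sts.
Nearest multiple of 6 → 72.
30.5 cm = 12.01 inches; × 2.286 = 27.45 → 27 rows.

Cast on 72 stitches; work 27 rows.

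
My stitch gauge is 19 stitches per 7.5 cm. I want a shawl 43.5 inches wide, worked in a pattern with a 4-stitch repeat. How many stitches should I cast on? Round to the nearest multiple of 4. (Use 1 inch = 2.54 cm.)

43.5 in = 43.5 × 2.54 = 110.49 cm.
19 / 7.5 = 2.533 sts/cm.
110.49 × 2.533 = 279.91 sts.
→ 280.

Cast on 280 stitches.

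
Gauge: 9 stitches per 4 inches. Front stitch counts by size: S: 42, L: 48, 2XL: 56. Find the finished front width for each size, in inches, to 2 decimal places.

S 18.67 inches; L 21.33 inches; 2XL 24.89 inches.

9/4 = 2.25 sts per in.
S: 42 / 2.25 = 18.667 → 18.67 in.
L: 48 / 2.25 = 21.333 → 21.33 in.
2XL: 56 / 2.25 = 24.889 → 24.89 in.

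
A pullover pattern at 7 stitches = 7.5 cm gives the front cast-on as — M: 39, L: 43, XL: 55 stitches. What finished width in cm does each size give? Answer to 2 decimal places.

M 41.79 cm; L 46.07 cm; XL 58.93 cm.

7/7.5 = 0.933 sts per cm.
M: 39 / 0.933 = 41.786 → 41.79 cm.
L: 43 / 0.933 = 46.071 → 46.07 cm.
XL: 55 / 0.933 = 58.929 → 58.93 cm.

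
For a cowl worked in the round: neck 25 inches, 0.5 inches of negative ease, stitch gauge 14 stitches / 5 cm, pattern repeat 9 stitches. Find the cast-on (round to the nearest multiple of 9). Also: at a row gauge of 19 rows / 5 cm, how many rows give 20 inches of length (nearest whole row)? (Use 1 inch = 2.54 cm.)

Finished = 25 − 0.5 = 24.5 inches.
24.5 inches × 2.54 = 62.23 cm.
14/5 = 2.8 sts per cm; 62.23 × 2.8 = 174.24 sts.
Nearest multiple of 9 → 171.
20 inches = 50.80 cm; × 3.8 = 193.04 → 193 rows.

Cast on 171 stitches; work 193 rows.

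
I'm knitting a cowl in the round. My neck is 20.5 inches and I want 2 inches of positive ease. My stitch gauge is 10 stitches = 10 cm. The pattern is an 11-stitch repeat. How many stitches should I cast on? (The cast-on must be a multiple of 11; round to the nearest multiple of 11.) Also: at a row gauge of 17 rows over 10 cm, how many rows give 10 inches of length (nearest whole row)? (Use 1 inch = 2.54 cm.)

Cast on 55 stitches; work 43 rows.

Finished = 20.5 + 2 = 22.5 inches.
22.5 inches × 2.54 = 57.15 cm.
10/10 = 1 sts per cm; 57.15 × 1 = 57.15 sts.
Nearest multiple of 11 → 55.
10 inches = 25.40 cm; × 1.7 = 43.18 → 43 rows.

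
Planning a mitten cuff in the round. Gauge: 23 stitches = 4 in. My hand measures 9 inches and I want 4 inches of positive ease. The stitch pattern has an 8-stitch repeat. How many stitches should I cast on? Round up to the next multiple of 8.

Finished = 9 + 4 = 13 inches.
23 / 4 = 5.75 sts/in.
13 × 5.75 = 74.75 sts.
Next multiple of 8: 80.

Cast on 80 stitches.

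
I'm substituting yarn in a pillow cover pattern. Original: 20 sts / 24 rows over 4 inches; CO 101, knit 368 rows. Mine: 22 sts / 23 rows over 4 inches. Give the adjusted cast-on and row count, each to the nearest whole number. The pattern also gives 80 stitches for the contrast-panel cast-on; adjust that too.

Stitches: 101 × 22/20 = 111.10 → 111.
Rows: 368 × 23/24 = 352.67 → 353.
contrast-panel cast-on: 80 × 22/20 = 88.00 → 88.

Cast on 111 stitches; work 353 rows; contrast-panel cast-on 88 stitches.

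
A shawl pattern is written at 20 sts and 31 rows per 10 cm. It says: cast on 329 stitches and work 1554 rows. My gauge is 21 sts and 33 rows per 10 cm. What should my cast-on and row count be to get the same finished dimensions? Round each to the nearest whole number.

Stitches: 329 × 21/20 = 345.45 → 345.
Rows: 1554 × 33/31 = 1654.26 → 1654.

Cast on 345 stitches; work 1654 rows.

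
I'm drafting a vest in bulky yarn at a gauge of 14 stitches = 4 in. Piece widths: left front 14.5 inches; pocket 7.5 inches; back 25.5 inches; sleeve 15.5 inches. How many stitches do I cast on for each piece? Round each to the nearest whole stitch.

left front 51; pocket 26; back 89; sleeve 54.

Rate = 14/4 = 3.5 sts per in.
left front: 14.5 × 3.5 = 50.75 → 51.
pocket: 7.5 × 3.5 = 26.25 → 26.
back: 25.5 × 3.5 = 89.25 → 89.
sleeve: 15.5 × 3.5 = 54.25 → 54.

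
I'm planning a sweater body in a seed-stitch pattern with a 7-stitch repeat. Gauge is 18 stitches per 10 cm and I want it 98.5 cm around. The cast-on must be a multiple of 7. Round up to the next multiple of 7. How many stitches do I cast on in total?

18 / 10 = 1.8 sts per cm.
98.5 × 1.8 = 177.30 sts.
Next multiple of 7: 182.

Cast on 182 stitches.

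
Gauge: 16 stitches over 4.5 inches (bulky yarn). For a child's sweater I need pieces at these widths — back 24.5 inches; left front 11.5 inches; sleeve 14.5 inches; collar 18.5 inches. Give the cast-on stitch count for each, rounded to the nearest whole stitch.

back 87; left front 41; sleeve 52; collar 66.

Rate = 16/4.5 = 3.556 sts per in.
back: 24.5 × 3.556 = 87.11 → 87.
left front: 11.5 × 3.556 = 40.89 → 41.
sleeve: 14.5 × 3.556 = 51.56 → 52.
collar: 18.5 × 3.556 = 65.78 → 66.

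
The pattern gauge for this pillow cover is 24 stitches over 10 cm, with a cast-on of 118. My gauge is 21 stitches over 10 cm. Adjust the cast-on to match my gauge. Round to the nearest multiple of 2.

CO 104 sts.

Scale factor = 21 / 24 = 0.875.
118 × 21 / 24 = 103.25 sts.
→ 104 sts.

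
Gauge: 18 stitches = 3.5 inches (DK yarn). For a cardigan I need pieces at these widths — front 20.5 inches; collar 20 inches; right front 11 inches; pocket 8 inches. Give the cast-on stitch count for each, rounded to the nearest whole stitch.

Rate = 18/3.5 = 5.143 sts per in.
front: 20.5 × 5.143 = 105.43 → 105.
collar: 20 × 5.143 = 102.86 → 103.
right front: 11 × 5.143 = 56.57 → 57.
pocket: 8 × 5.143 = 41.14 → 41.

front 105; collar 103; right front 57; pocket 41.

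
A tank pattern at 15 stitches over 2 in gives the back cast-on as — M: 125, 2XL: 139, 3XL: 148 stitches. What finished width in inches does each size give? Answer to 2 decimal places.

M 16.67 inches; 2XL 18.53 inches; 3XL 19.73 inches.

15/2 = 7.5 sts per in.
M: 125 / 7.5 = 16.667 → 16.67 in.
2XL: 139 / 7.5 = 18.533 → 18.53 in.
3XL: 148 / 7.5 = 19.733 → 19.73 in.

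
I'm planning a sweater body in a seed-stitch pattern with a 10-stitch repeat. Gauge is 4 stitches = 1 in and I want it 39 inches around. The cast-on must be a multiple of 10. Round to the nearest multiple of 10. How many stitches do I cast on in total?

Cast on 160 stitches.

4 / 1 = 4 sts per inch.
39 × 4 = 156.00 sts.
Nearest multiple of 10: 160.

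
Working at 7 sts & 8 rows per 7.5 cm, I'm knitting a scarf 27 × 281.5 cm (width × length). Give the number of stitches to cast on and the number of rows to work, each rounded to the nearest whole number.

Stitch gauge = 7/7.5 = 0.933 sts/cm; 27 × 0.933 = 25.20 → 25 sts.
Row gauge = 8/7.5 = 1.067 rows/cm; 281.5 × 1.067 = 300.27 → 300 rows.

Cast on 25 stitches and work 300 rows.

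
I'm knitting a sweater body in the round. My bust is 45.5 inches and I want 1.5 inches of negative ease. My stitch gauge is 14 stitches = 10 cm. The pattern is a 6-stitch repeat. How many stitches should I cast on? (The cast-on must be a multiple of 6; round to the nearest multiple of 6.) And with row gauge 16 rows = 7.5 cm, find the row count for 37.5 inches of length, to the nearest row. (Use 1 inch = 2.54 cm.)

Cast on 156 stitches; work 203 rows.

Finished = 45.5 − 1.5 = 44 inches.
44 inches × 2.54 = 111.76 cm.
14/10 = 1.4 sts per cm; 111.76 × 1.4 = 156.46 sts.
Nearest multiple of 6 → 156.
37.5 inches = 95.25 cm; × 2.133 = 203.20 → 203 rows.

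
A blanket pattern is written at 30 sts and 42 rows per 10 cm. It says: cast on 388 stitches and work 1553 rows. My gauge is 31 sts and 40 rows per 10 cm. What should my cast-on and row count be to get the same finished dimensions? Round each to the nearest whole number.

Cast on 401 stitches; work 1479 rows.

Stitches: 388 × 31/30 = 400.93 → 401.
Rows: 1553 × 40/42 = 1479.05 → 1479.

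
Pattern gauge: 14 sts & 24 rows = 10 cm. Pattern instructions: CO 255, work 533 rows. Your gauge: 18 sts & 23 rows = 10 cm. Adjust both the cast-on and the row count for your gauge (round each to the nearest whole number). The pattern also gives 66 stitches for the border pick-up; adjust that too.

Cast on 328 stitches; work 511 rows; border pick-up 85 stitches.

Stitches: 255 × 18/14 = 327.86 → 328.
Rows: 533 × 23/24 = 510.79 → 511.
border pick-up: 66 × 18/14 = 84.86 → 85.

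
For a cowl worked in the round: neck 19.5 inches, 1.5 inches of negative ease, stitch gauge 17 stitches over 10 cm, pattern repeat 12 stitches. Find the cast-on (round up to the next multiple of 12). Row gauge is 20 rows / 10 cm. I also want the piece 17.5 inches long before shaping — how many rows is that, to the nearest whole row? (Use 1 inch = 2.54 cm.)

Cast on 84 stitches; work 89 rows.

Finished = 19.5 − 1.5 = 18 inches.
18 inches × 2.54 = 45.72 cm.
17/10 = 1.7 sts per cm; 45.72 × 1.7 = 77.72 sts.
Next multiple of 12 → 84.
17.5 inches = 44.45 cm; × 2 = 88.90 → 89 rows.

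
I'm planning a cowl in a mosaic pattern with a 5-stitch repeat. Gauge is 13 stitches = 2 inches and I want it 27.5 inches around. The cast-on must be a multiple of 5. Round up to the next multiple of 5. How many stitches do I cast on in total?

CO 180 sts.

13 / 2 = 6.5 sts per inch.
27.5 × 6.5 = 178.75 sts.
Next multiple of 5: 180.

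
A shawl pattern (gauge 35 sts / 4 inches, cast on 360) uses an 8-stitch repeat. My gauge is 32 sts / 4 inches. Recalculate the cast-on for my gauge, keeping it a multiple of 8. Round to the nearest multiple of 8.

360 × 32 / 35 = 329.14.
Nearest multiple of 8: 328.

CO 328 sts.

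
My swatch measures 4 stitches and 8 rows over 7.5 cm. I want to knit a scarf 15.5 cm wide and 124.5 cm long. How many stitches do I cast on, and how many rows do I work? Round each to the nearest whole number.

Cast on 8 stitches and work 133 rows.

Stitch gauge = 4/7.5 = 0.533 sts/cm; 15.5 × 0.533 = 8.27 → 8 sts.
Row gauge = 8/7.5 = 1.067 rows/cm; 124.5 × 1.067 = 132.80 → 133 rows.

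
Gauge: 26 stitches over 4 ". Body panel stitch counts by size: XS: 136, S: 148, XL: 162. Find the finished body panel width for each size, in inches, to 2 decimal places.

26/4 = 6.5 sts per in.
XS: 136 / 6.5 = 20.923 → 20.92 in.
S: 148 / 6.5 = 22.769 → 22.77 in.
XL: 162 / 6.5 = 24.923 → 24.92 in.

XS 20.92 inches; S 22.77 inches; XL 24.92 inches.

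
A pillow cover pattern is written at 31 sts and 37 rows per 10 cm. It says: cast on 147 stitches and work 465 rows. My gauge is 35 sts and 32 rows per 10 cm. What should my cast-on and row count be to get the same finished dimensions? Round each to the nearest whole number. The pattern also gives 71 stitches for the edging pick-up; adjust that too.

Stitches: 147 × 35/31 = 165.97 → 166.
Rows: 465 × 32/37 = 402.16 → 402.
edging pick-up: 71 × 35/31 = 80.16 → 80.

Cast on 166 stitches; work 402 rows; edging pick-up 80 stitches.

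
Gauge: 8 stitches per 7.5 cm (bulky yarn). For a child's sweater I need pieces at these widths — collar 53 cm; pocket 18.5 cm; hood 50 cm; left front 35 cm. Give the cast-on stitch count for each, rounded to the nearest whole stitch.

collar 57; pocket 20; hood 53; left front 37.

Rate = 8/7.5 = 1.067 sts per cm.
collar: 53 × 1.067 = 56.53 → 57.
pocket: 18.5 × 1.067 = 19.73 → 20.
hood: 50 × 1.067 = 53.33 → 53.
left front: 35 × 1.067 = 37.33 → 37.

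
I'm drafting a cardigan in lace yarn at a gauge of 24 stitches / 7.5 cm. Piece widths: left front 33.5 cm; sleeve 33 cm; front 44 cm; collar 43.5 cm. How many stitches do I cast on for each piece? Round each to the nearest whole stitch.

left front 107; sleeve 106; front 141; collar 139.

Rate = 24/7.5 = 3.2 sts per cm.
left front: 33.5 × 3.2 = 107.20 → 107.
sleeve: 33 × 3.2 = 105.60 → 106.
front: 44 × 3.2 = 140.80 → 141.
collar: 43.5 × 3.2 = 139.20 → 139.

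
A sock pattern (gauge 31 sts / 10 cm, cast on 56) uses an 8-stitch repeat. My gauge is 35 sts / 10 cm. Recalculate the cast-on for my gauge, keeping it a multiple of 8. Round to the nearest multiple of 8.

CO 64 sts.

56 × 35 / 31 = 63.23.
Nearest multiple of 8: 64.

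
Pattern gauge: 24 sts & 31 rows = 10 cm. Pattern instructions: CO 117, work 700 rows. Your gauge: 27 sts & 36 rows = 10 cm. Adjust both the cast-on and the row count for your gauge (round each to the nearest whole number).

Stitches: 117 × 27/24 = 131.62 → 132.
Rows: 700 × 36/31 = 812.90 → 813.

Cast on 132 stitches; work 813 rows.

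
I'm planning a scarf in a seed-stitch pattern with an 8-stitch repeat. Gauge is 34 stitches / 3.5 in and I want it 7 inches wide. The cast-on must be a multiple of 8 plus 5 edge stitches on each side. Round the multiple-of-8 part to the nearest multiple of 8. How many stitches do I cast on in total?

Cast on 66 stitches.

34 / 3.5 = 9.714 sts per inch.
7 × 9.714 = 68.00 sts.
Less 10 edge sts → 58.00 for the repeat.
Nearest multiple of 8: 56.
Add back 10 edge sts → 66.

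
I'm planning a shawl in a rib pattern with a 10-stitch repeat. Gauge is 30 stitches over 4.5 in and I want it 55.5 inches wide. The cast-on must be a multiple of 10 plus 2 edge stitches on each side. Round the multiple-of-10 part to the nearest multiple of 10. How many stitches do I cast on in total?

Cast on 374 stitches.

30 / 4.5 = 6.667 sts per inch.
55.5 × 6.667 = 370.00 sts.
Less 4 edge sts → 366.00 for the repeat.
Nearest multiple of 10: 370.
Add back 4 edge sts → 374.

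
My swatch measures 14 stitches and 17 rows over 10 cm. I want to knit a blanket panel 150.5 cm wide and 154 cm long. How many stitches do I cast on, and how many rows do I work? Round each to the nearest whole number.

Cast on 211 stitches and work 262 rows.

Stitch gauge = 14/10 = 1.4 sts/cm; 150.5 × 1.4 = 210.70 → 211 sts.
Row gauge = 17/10 = 1.7 rows/cm; 154 × 1.7 = 261.80 → 262 rows.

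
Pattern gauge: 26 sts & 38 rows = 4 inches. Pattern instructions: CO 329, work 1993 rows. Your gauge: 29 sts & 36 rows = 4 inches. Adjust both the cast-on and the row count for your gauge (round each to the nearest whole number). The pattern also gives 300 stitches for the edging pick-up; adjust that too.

Cast on 367 stitches; work 1888 rows; edging pick-up 335 stitches.

Stitches: 329 × 29/26 = 366.96 → 367.
Rows: 1993 × 36/38 = 1888.11 → 1888.
edging pick-up: 300 × 29/26 = 334.62 → 335.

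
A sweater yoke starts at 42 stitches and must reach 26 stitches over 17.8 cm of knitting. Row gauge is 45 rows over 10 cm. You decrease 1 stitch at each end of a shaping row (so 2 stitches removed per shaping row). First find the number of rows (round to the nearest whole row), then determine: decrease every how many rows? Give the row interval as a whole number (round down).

Decrease every 10th row.

Rows = 17.8 × 4.5 = 80.1 → 80 rows.
Stitches to remove: 16 → 8 shaping rows (at 2 st each).
80 / 8 = 10.00 → every 10 rows.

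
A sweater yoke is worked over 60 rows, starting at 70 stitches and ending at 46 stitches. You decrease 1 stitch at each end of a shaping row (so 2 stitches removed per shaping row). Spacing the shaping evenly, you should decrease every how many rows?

Decrease every 5th row.

Stitches to remove: |46 − 70| = 24.
Shaping rows needed: 24 / 2 = 12.
60 rows / 12 = every 5 rows.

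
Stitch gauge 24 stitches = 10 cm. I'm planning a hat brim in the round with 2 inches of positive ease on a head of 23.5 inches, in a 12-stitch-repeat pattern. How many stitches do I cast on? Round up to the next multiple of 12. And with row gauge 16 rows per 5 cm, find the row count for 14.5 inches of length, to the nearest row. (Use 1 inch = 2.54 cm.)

Finished = 23.5 + 2 = 25.5 inches.
25.5 inches × 2.54 = 64.77 cm.
24/10 = 2.4 sts per cm; 64.77 × 2.4 = 155.45 sts.
Next multiple of 12 → 156.
14.5 inches = 36.83 cm; × 3.2 = 117.86 → 118 rows.

Cast on 156 stitches; work 118 rows.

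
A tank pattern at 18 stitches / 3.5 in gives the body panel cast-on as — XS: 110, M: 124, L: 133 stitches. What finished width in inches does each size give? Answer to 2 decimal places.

XS 21.39 inches; M 24.11 inches; L 25.86 inches.

18/3.5 = 5.143 sts per in.
XS: 110 / 5.143 = 21.389 → 21.39 in.
M: 124 / 5.143 = 24.111 → 24.11 in.
L: 133 / 5.143 = 25.861 → 25.86 in.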